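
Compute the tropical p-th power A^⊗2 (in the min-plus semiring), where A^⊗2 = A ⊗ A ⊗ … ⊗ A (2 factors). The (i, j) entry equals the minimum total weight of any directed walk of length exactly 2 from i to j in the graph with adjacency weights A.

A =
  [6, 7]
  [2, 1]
A^⊗2 =
  [9, 8]
  [3, 2]

Each entry (A^⊗2)_ij equals the minimum over all length-2 walks i = v_0 → v_1 → … → v_2 = j of Σ_t A[v_t][v_{t+1}]. For example, for (i, j) = (0, 1) we minimise over 2 possible intermediate vertex sequences; the minimum is 8, attained along the walk 0 → 1 → 1.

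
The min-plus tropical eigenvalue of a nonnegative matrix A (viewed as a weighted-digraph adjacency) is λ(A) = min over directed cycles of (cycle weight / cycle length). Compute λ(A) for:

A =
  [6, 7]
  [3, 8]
λ(A) = 5

Enumerate directed cycles and compute their means (weight / length). Sample:
  cycle 0 → 0: weight = 6, length = 1, mean = 6/1 ≈ 6.000
  cycle 1 → 1: weight = 8, length = 1, mean = 8/1 ≈ 8.000
  cycle 0 → 1 → 0: weight = 10, length = 2, mean = 10/2 ≈ 5.000
  cycle 1 → 0 → 1: weight = 10, length = 2, mean = 10/2 ≈ 5.000
Minimum mean = 5.000, attained e.g. along the cycle 0 → 1 → 0 with weight 10 and length 2. So λ(A) = 10/2 = 5.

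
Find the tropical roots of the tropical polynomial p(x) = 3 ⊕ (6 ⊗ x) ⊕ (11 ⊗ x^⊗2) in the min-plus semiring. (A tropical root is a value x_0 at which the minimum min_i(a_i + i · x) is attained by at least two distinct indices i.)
Roots: {-5, -3}

Each tropical root is a break point of the lower envelope of the lines y = a_i + i · x (there are 3 lines, with slopes 0, 1, ..., 2). Only the lines that attain the minimum somewhere contribute to roots; other lines are dominated. Here the surviving (envelope) indices are i = 2, i = 1, i = 0.
Intersections between consecutive envelope lines give the roots: for adjacent envelope indices i < j the intersection is x = (a_i − a_j) / (j − i). Reading off the sorted break points: {-5, -3}.
Verification: at each break x_0, at least two indices attain the minimum of min_i(a_i + i · x_0).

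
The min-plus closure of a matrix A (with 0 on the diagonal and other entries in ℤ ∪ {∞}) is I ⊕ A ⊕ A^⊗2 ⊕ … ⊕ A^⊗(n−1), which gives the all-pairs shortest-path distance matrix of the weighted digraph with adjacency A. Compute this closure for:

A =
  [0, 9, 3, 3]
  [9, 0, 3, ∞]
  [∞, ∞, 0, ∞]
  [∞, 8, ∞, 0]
Closure =
  [0, 9, 3, 3]
  [9, 0, 3, 12]
  [∞, ∞, 0, ∞]
  [17, 8, 11, 0]

This is the Floyd-Warshall all-pairs shortest-path computation. For each intermediate vertex k = 0, 1, …, 3, update dist[i][j] ← min(dist[i][j], dist[i][k] + dist[k][j]). The final matrix gives, for each (i, j), the minimum total weight of any directed path from i to j (possibly empty when i = j).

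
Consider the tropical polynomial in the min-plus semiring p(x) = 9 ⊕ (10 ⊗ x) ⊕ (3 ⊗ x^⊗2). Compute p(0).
p(0) = 3

A tropical monomial a ⊗ x^⊗i evaluates to a + i · x. Evaluating each term at x = 0:
  Term 0 contributes 9 + 0 · 0 = 9
  Term 1 contributes 10 + 1 · 0 = 10
  Term 2 contributes 3 + 2 · 0 = 3
p(0) = ⊕ of these = min[9, 10, 3] = 3.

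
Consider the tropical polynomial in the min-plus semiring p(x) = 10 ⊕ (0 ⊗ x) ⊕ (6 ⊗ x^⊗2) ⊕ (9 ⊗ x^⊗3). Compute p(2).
p(2) = 2

A tropical monomial a ⊗ x^⊗i evaluates to a + i · x. Evaluating each term at x = 2:
  Term 0 contributes 10 + 0 · 2 = 10
  Term 1 contributes 0 + 1 · 2 = 2
  Term 2 contributes 6 + 2 · 2 = 10
  Term 3 contributes 9 + 3 · 2 = 15
p(2) = ⊕ of these = min[10, 2, 10, 15] = 2.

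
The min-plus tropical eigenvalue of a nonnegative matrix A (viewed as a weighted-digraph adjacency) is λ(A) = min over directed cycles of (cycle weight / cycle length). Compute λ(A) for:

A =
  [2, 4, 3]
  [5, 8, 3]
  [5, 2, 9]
λ(A) = 2

Enumerate directed cycles and compute their means (weight / length). Sample:
  cycle 0 → 0: weight = 2, length = 1, mean = 2/1 ≈ 2.000
  cycle 1 → 1: weight = 8, length = 1, mean = 8/1 ≈ 8.000
  cycle 2 → 2: weight = 9, length = 1, mean = 9/1 ≈ 9.000
  cycle 0 → 1 → 0: weight = 9, length = 2, mean = 9/2 ≈ 4.500
  cycle 0 → 2 → 0: weight = 8, length = 2, mean = 8/2 ≈ 4.000
  cycle 1 → 0 → 1: weight = 9, length = 2, mean = 9/2 ≈ 4.500
Minimum mean = 2.000, attained e.g. along the cycle 0 → 0 with weight 2 and length 1. So λ(A) = 2/1 = 2.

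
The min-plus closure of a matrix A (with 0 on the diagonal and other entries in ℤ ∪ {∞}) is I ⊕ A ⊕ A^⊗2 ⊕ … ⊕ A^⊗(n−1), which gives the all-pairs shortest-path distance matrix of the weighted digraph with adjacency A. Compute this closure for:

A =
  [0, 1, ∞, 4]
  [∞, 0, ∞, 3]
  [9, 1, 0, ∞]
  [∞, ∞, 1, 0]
Closure =
  [0, 1, 5, 4]
  [13, 0, 4, 3]
  [9, 1, 0, 4]
  [10, 2, 1, 0]

This is the Floyd-Warshall all-pairs shortest-path computation. For each intermediate vertex k = 0, 1, …, 3, update dist[i][j] ← min(dist[i][j], dist[i][k] + dist[k][j]). The final matrix gives, for each (i, j), the minimum total weight of any directed path from i to j (possibly empty when i = j).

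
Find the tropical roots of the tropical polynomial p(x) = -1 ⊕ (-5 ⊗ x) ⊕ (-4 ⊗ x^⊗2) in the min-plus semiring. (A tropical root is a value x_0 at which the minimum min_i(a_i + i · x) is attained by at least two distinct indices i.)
Roots: {-1, 4}

Each tropical root is a break point of the lower envelope of the lines y = a_i + i · x (there are 3 lines, with slopes 0, 1, ..., 2). Only the lines that attain the minimum somewhere contribute to roots; other lines are dominated. Here the surviving (envelope) indices are i = 2, i = 1, i = 0.
Intersections between consecutive envelope lines give the roots: for adjacent envelope indices i < j the intersection is x = (a_i − a_j) / (j − i). Reading off the sorted break points: {-1, 4}.
Verification: at each break x_0, at least two indices attain the minimum of min_i(a_i + i · x_0).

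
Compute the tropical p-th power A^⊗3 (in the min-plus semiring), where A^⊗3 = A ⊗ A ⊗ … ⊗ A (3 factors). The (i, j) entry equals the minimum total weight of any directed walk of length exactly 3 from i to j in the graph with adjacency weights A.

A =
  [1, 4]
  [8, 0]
A^⊗3 =
  [3, 4]
  [8, 0]

Each entry (A^⊗3)_ij equals the minimum over all length-3 walks i = v_0 → v_1 → … → v_3 = j of Σ_t A[v_t][v_{t+1}]. For example, for (i, j) = (0, 1) we minimise over 4 possible intermediate vertex sequences; the minimum is 4, attained along the walk 0 → 1 → 1 → 1.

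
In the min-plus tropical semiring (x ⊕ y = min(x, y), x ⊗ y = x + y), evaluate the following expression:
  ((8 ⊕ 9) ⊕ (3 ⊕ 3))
((8 ⊕ 9) ⊕ (3 ⊕ 3)) = 3

Expand innermost to outermost. Recall ⊕ takes the minimum of its arguments and ⊗ takes their sum. Working out the expression ((8 ⊕ 9) ⊕ (3 ⊕ 3)) gives 3.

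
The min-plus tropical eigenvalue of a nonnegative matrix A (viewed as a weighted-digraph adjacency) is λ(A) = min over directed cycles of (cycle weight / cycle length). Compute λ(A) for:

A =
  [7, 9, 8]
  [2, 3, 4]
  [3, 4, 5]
λ(A) = 3

Enumerate directed cycles and compute their means (weight / length). Sample:
  cycle 0 → 0: weight = 7, length = 1, mean = 7/1 ≈ 7.000
  cycle 1 → 1: weight = 3, length = 1, mean = 3/1 ≈ 3.000
  cycle 2 → 2: weight = 5, length = 1, mean = 5/1 ≈ 5.000
  cycle 0 → 1 → 0: weight = 11, length = 2, mean = 11/2 ≈ 5.500
  cycle 0 → 2 → 0: weight = 11, length = 2, mean = 11/2 ≈ 5.500
  cycle 1 → 0 → 1: weight = 11, length = 2, mean = 11/2 ≈ 5.500
Minimum mean = 3.000, attained e.g. along the cycle 1 → 1 with weight 3 and length 1. So λ(A) = 3/1 = 3.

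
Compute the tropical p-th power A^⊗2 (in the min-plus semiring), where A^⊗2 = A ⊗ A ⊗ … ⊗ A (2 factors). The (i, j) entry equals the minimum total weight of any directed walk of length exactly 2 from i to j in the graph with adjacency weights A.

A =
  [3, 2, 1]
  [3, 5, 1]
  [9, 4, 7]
A^⊗2 =
  [5, 5, 3]
  [6, 5, 4]
  [7, 9, 5]

Each entry (A^⊗2)_ij equals the minimum over all length-2 walks i = v_0 → v_1 → … → v_2 = j of Σ_t A[v_t][v_{t+1}]. For example, for (i, j) = (0, 2) we minimise over 3 possible intermediate vertex sequences; the minimum is 3, attained along the walk 0 → 1 → 2.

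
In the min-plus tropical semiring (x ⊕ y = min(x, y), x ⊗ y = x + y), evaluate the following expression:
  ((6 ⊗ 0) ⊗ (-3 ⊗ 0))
((6 ⊗ 0) ⊗ (-3 ⊗ 0)) = 3

Expand innermost to outermost. Recall ⊕ takes the minimum of its arguments and ⊗ takes their sum. Working out the expression ((6 ⊗ 0) ⊗ (-3 ⊗ 0)) gives 3.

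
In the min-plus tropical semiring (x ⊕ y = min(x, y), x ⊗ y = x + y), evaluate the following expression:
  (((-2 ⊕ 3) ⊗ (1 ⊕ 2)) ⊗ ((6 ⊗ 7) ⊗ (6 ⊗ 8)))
(((-2 ⊕ 3) ⊗ (1 ⊕ 2)) ⊗ ((6 ⊗ 7) ⊗ (6 ⊗ 8))) = 26

Expand innermost to outermost. Recall ⊕ takes the minimum of its arguments and ⊗ takes their sum. Working out the expression (((-2 ⊕ 3) ⊗ (1 ⊕ 2)) ⊗ ((6 ⊗ 7) ⊗ (6 ⊗ 8))) gives 26.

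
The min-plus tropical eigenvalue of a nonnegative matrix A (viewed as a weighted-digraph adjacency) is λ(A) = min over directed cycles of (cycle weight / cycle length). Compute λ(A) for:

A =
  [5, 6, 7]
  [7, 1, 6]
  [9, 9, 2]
λ(A) = 1

Enumerate directed cycles and compute their means (weight / length). Sample:
  cycle 0 → 0: weight = 5, length = 1, mean = 5/1 ≈ 5.000
  cycle 1 → 1: weight = 1, length = 1, mean = 1/1 ≈ 1.000
  cycle 2 → 2: weight = 2, length = 1, mean = 2/1 ≈ 2.000
  cycle 0 → 1 → 0: weight = 13, length = 2, mean = 13/2 ≈ 6.500
  cycle 0 → 2 → 0: weight = 16, length = 2, mean = 16/2 ≈ 8.000
  cycle 1 → 0 → 1: weight = 13, length = 2, mean = 13/2 ≈ 6.500
Minimum mean = 1.000, attained e.g. along the cycle 1 → 1 with weight 1 and length 1. So λ(A) = 1/1 = 1.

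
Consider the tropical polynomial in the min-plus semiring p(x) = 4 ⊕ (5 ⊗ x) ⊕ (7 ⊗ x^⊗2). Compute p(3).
p(3) = 4

A tropical monomial a ⊗ x^⊗i evaluates to a + i · x. Evaluating each term at x = 3:
  Term 0 contributes 4 + 0 · 3 = 4
  Term 1 contributes 5 + 1 · 3 = 8
  Term 2 contributes 7 + 2 · 3 = 13
p(3) = ⊕ of these = min[4, 8, 13] = 4.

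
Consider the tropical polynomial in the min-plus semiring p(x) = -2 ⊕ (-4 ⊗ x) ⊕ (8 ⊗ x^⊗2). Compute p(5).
p(5) = -2

A tropical monomial a ⊗ x^⊗i evaluates to a + i · x. Evaluating each term at x = 5:
  Term 0 contributes -2 + 0 · 5 = -2
  Term 1 contributes -4 + 1 · 5 = 1
  Term 2 contributes 8 + 2 · 5 = 18
p(5) = ⊕ of these = min[-2, 1, 18] = -2.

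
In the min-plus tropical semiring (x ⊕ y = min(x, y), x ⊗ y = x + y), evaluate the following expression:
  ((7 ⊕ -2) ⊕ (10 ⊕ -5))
((7 ⊕ -2) ⊕ (10 ⊕ -5)) = -5

Expand innermost to outermost. Recall ⊕ takes the minimum of its arguments and ⊗ takes their sum. Working out the expression ((7 ⊕ -2) ⊕ (10 ⊕ -5)) gives -5.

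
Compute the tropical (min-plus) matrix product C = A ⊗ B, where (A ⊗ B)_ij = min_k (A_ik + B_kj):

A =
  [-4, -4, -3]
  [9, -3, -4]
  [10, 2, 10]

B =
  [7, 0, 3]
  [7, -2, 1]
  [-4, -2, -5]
A ⊗ B =
  [-7, -6, -8]
  [-8, -6, -9]
  [6, 0, 3]

Apply the min-plus product entry-by-entry:
  C[0][0] = min over k of (A[0][0] + B[0][0] = -4 + 7 = 3, A[0][1] + B[1][0] = -4 + 7 = 3, A[0][2] + B[2][0] = -3 + -4 = -7) = -7 (attained at k = 2)
  C[0][1] = min over k of (A[0][0] + B[0][1] = -4 + 0 = -4, A[0][1] + B[1][1] = -4 + -2 = -6, A[0][2] + B[2][1] = -3 + -2 = -5) = -6 (attained at k = 1)
  C[0][2] = min over k of (A[0][0] + B[0][2] = -4 + 3 = -1, A[0][1] + B[1][2] = -4 + 1 = -3, A[0][2] + B[2][2] = -3 + -5 = -8) = -8 (attained at k = 2)
  C[1][0] = min over k of (A[1][0] + B[0][0] = 9 + 7 = 16, A[1][1] + B[1][0] = -3 + 7 = 4, A[1][2] + B[2][0] = -4 + -4 = -8) = -8 (attained at k = 2)
  C[1][1] = min over k of (A[1][0] + B[0][1] = 9 + 0 = 9, A[1][1] + B[1][1] = -3 + -2 = -5, A[1][2] + B[2][1] = -4 + -2 = -6) = -6 (attained at k = 2)
  C[1][2] = min over k of (A[1][0] + B[0][2] = 9 + 3 = 12, A[1][1] + B[1][2] = -3 + 1 = -2, A[1][2] + B[2][2] = -4 + -5 = -9) = -9 (attained at k = 2)
  C[2][0] = min over k of (A[2][0] + B[0][0] = 10 + 7 = 17, A[2][1] + B[1][0] = 2 + 7 = 9, A[2][2] + B[2][0] = 10 + -4 = 6) = 6 (attained at k = 2)
  C[2][1] = min over k of (A[2][0] + B[0][1] = 10 + 0 = 10, A[2][1] + B[1][1] = 2 + -2 = 0, A[2][2] + B[2][1] = 10 + -2 = 8) = 0 (attained at k = 1)
  C[2][2] = min over k of (A[2][0] + B[0][2] = 10 + 3 = 13, A[2][1] + B[1][2] = 2 + 1 = 3, A[2][2] + B[2][2] = 10 + -5 = 5) = 3 (attained at k = 1)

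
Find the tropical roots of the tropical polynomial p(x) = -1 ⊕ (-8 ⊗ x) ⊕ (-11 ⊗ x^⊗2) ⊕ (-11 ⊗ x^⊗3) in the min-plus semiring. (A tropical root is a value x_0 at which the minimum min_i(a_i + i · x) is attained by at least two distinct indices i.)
Roots: {0, 3, 7}

Each tropical root is a break point of the lower envelope of the lines y = a_i + i · x (there are 4 lines, with slopes 0, 1, ..., 3). Only the lines that attain the minimum somewhere contribute to roots; other lines are dominated. Here the surviving (envelope) indices are i = 3, i = 2, i = 1, i = 0.
Intersections between consecutive envelope lines give the roots: for adjacent envelope indices i < j the intersection is x = (a_i − a_j) / (j − i). Reading off the sorted break points: {0, 3, 7}.
Verification: at each break x_0, at least two indices attain the minimum of min_i(a_i + i · x_0).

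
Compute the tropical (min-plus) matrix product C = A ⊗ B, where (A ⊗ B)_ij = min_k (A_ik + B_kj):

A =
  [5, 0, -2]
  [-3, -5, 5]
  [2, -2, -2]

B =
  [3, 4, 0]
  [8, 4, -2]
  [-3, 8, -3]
A ⊗ B =
  [-5, 4, -5]
  [0, -1, -7]
  [-5, 2, -5]

Apply the min-plus product entry-by-entry:
  C[0][0] = min over k of (A[0][0] + B[0][0] = 5 + 3 = 8, A[0][1] + B[1][0] = 0 + 8 = 8, A[0][2] + B[2][0] = -2 + -3 = -5) = -5 (attained at k = 2)
  C[0][1] = min over k of (A[0][0] + B[0][1] = 5 + 4 = 9, A[0][1] + B[1][1] = 0 + 4 = 4, A[0][2] + B[2][1] = -2 + 8 = 6) = 4 (attained at k = 1)
  C[0][2] = min over k of (A[0][0] + B[0][2] = 5 + 0 = 5, A[0][1] + B[1][2] = 0 + -2 = -2, A[0][2] + B[2][2] = -2 + -3 = -5) = -5 (attained at k = 2)
  C[1][0] = min over k of (A[1][0] + B[0][0] = -3 + 3 = 0, A[1][1] + B[1][0] = -5 + 8 = 3, A[1][2] + B[2][0] = 5 + -3 = 2) = 0 (attained at k = 0)
  C[1][1] = min over k of (A[1][0] + B[0][1] = -3 + 4 = 1, A[1][1] + B[1][1] = -5 + 4 = -1, A[1][2] + B[2][1] = 5 + 8 = 13) = -1 (attained at k = 1)
  C[1][2] = min over k of (A[1][0] + B[0][2] = -3 + 0 = -3, A[1][1] + B[1][2] = -5 + -2 = -7, A[1][2] + B[2][2] = 5 + -3 = 2) = -7 (attained at k = 1)
  C[2][0] = min over k of (A[2][0] + B[0][0] = 2 + 3 = 5, A[2][1] + B[1][0] = -2 + 8 = 6, A[2][2] + B[2][0] = -2 + -3 = -5) = -5 (attained at k = 2)
  C[2][1] = min over k of (A[2][0] + B[0][1] = 2 + 4 = 6, A[2][1] + B[1][1] = -2 + 4 = 2, A[2][2] + B[2][1] = -2 + 8 = 6) = 2 (attained at k = 1)
  C[2][2] = min over k of (A[2][0] + B[0][2] = 2 + 0 = 2, A[2][1] + B[1][2] = -2 + -2 = -4, A[2][2] + B[2][2] = -2 + -3 = -5) = -5 (attained at k = 2)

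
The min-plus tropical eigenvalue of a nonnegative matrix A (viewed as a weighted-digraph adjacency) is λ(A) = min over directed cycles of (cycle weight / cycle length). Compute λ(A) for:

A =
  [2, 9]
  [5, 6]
λ(A) = 2

Enumerate directed cycles and compute their means (weight / length). Sample:
  cycle 0 → 0: weight = 2, length = 1, mean = 2/1 ≈ 2.000
  cycle 1 → 1: weight = 6, length = 1, mean = 6/1 ≈ 6.000
  cycle 0 → 1 → 0: weight = 14, length = 2, mean = 14/2 ≈ 7.000
  cycle 1 → 0 → 1: weight = 14, length = 2, mean = 14/2 ≈ 7.000
Minimum mean = 2.000, attained e.g. along the cycle 0 → 0 with weight 2 and length 1. So λ(A) = 2/1 = 2.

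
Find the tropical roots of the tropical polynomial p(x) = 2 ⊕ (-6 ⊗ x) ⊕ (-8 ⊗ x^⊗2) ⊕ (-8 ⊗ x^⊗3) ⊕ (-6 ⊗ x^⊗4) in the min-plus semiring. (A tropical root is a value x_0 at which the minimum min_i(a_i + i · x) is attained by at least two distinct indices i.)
Roots: {-2, 0, 2, 8}

Each tropical root is a break point of the lower envelope of the lines y = a_i + i · x (there are 5 lines, with slopes 0, 1, ..., 4). Only the lines that attain the minimum somewhere contribute to roots; other lines are dominated. Here the surviving (envelope) indices are i = 4, i = 3, i = 2, i = 1, i = 0.
Intersections between consecutive envelope lines give the roots: for adjacent envelope indices i < j the intersection is x = (a_i − a_j) / (j − i). Reading off the sorted break points: {-2, 0, 2, 8}.
Verification: at each break x_0, at least two indices attain the minimum of min_i(a_i + i · x_0).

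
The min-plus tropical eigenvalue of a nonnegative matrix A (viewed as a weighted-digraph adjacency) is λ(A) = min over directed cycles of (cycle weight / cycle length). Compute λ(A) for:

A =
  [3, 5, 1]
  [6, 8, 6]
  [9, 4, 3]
λ(A) = 3

Enumerate directed cycles and compute their means (weight / length). Sample:
  cycle 0 → 0: weight = 3, length = 1, mean = 3/1 ≈ 3.000
  cycle 1 → 1: weight = 8, length = 1, mean = 8/1 ≈ 8.000
  cycle 2 → 2: weight = 3, length = 1, mean = 3/1 ≈ 3.000
  cycle 0 → 1 → 0: weight = 11, length = 2, mean = 11/2 ≈ 5.500
  cycle 0 → 2 → 0: weight = 10, length = 2, mean = 10/2 ≈ 5.000
  cycle 1 → 0 → 1: weight = 11, length = 2, mean = 11/2 ≈ 5.500
Minimum mean = 3.000, attained e.g. along the cycle 0 → 0 with weight 3 and length 1. So λ(A) = 3/1 = 3.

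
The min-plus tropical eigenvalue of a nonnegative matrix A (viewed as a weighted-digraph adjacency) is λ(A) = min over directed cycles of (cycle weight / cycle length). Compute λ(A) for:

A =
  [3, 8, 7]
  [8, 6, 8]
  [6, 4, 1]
λ(A) = 1

Enumerate directed cycles and compute their means (weight / length). Sample:
  cycle 0 → 0: weight = 3, length = 1, mean = 3/1 ≈ 3.000
  cycle 1 → 1: weight = 6, length = 1, mean = 6/1 ≈ 6.000
  cycle 2 → 2: weight = 1, length = 1, mean = 1/1 ≈ 1.000
  cycle 0 → 1 → 0: weight = 16, length = 2, mean = 16/2 ≈ 8.000
  cycle 0 → 2 → 0: weight = 13, length = 2, mean = 13/2 ≈ 6.500
  cycle 1 → 0 → 1: weight = 16, length = 2, mean = 16/2 ≈ 8.000
Minimum mean = 1.000, attained e.g. along the cycle 2 → 2 with weight 1 and length 1. So λ(A) = 1/1 = 1.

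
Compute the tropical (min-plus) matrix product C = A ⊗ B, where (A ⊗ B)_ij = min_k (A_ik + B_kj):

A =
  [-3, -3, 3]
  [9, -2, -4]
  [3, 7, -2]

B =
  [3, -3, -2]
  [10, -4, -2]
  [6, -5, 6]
A ⊗ B =
  [0, -7, -5]
  [2, -9, -4]
  [4, -7, 1]

Apply the min-plus product entry-by-entry:
  C[0][0] = min over k of (A[0][0] + B[0][0] = -3 + 3 = 0, A[0][1] + B[1][0] = -3 + 10 = 7, A[0][2] + B[2][0] = 3 + 6 = 9) = 0 (attained at k = 0)
  C[0][1] = min over k of (A[0][0] + B[0][1] = -3 + -3 = -6, A[0][1] + B[1][1] = -3 + -4 = -7, A[0][2] + B[2][1] = 3 + -5 = -2) = -7 (attained at k = 1)
  C[0][2] = min over k of (A[0][0] + B[0][2] = -3 + -2 = -5, A[0][1] + B[1][2] = -3 + -2 = -5, A[0][2] + B[2][2] = 3 + 6 = 9) = -5 (attained at k = 0)
  C[1][0] = min over k of (A[1][0] + B[0][0] = 9 + 3 = 12, A[1][1] + B[1][0] = -2 + 10 = 8, A[1][2] + B[2][0] = -4 + 6 = 2) = 2 (attained at k = 2)
  C[1][1] = min over k of (A[1][0] + B[0][1] = 9 + -3 = 6, A[1][1] + B[1][1] = -2 + -4 = -6, A[1][2] + B[2][1] = -4 + -5 = -9) = -9 (attained at k = 2)
  C[1][2] = min over k of (A[1][0] + B[0][2] = 9 + -2 = 7, A[1][1] + B[1][2] = -2 + -2 = -4, A[1][2] + B[2][2] = -4 + 6 = 2) = -4 (attained at k = 1)
  C[2][0] = min over k of (A[2][0] + B[0][0] = 3 + 3 = 6, A[2][1] + B[1][0] = 7 + 10 = 17, A[2][2] + B[2][0] = -2 + 6 = 4) = 4 (attained at k = 2)
  C[2][1] = min over k of (A[2][0] + B[0][1] = 3 + -3 = 0, A[2][1] + B[1][1] = 7 + -4 = 3, A[2][2] + B[2][1] = -2 + -5 = -7) = -7 (attained at k = 2)
  C[2][2] = min over k of (A[2][0] + B[0][2] = 3 + -2 = 1, A[2][1] + B[1][2] = 7 + -2 = 5, A[2][2] + B[2][2] = -2 + 6 = 4) = 1 (attained at k = 0)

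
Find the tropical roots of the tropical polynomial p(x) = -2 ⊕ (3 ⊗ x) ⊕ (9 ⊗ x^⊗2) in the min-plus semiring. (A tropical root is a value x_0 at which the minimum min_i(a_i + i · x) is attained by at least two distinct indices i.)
Roots: {-6, -5}

Each tropical root is a break point of the lower envelope of the lines y = a_i + i · x (there are 3 lines, with slopes 0, 1, ..., 2). Only the lines that attain the minimum somewhere contribute to roots; other lines are dominated. Here the surviving (envelope) indices are i = 2, i = 1, i = 0.
Intersections between consecutive envelope lines give the roots: for adjacent envelope indices i < j the intersection is x = (a_i − a_j) / (j − i). Reading off the sorted break points: {-6, -5}.
Verification: at each break x_0, at least two indices attain the minimum of min_i(a_i + i · x_0).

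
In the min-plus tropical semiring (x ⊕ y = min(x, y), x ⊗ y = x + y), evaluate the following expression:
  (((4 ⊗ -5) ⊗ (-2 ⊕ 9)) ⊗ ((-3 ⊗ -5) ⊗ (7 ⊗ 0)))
(((4 ⊗ -5) ⊗ (-2 ⊕ 9)) ⊗ ((-3 ⊗ -5) ⊗ (7 ⊗ 0))) = -4

Expand innermost to outermost. Recall ⊕ takes the minimum of its arguments and ⊗ takes their sum. Working out the expression (((4 ⊗ -5) ⊗ (-2 ⊕ 9)) ⊗ ((-3 ⊗ -5) ⊗ (7 ⊗ 0))) gives -4.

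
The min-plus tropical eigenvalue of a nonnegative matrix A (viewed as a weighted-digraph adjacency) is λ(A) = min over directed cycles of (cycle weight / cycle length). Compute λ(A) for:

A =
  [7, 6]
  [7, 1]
λ(A) = 1

Enumerate directed cycles and compute their means (weight / length). Sample:
  cycle 0 → 0: weight = 7, length = 1, mean = 7/1 ≈ 7.000
  cycle 1 → 1: weight = 1, length = 1, mean = 1/1 ≈ 1.000
  cycle 0 → 1 → 0: weight = 13, length = 2, mean = 13/2 ≈ 6.500
  cycle 1 → 0 → 1: weight = 13, length = 2, mean = 13/2 ≈ 6.500
Minimum mean = 1.000, attained e.g. along the cycle 1 → 1 with weight 1 and length 1. So λ(A) = 1/1 = 1.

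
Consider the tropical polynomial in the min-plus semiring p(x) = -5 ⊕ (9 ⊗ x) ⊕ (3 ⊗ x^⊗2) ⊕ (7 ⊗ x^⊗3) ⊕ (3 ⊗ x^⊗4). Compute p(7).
p(7) = -5

A tropical monomial a ⊗ x^⊗i evaluates to a + i · x. Evaluating each term at x = 7:
  Term 0 contributes -5 + 0 · 7 = -5
  Term 1 contributes 9 + 1 · 7 = 16
  Term 2 contributes 3 + 2 · 7 = 17
  Term 3 contributes 7 + 3 · 7 = 28
  Term 4 contributes 3 + 4 · 7 = 31
p(7) = ⊕ of these = min[-5, 16, 17, 28, 31] = -5.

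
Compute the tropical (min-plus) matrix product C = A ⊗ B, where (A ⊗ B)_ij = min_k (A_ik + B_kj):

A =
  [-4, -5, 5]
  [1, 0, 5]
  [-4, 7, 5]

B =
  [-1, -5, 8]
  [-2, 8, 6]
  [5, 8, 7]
A ⊗ B =
  [-7, -9, 1]
  [-2, -4, 6]
  [-5, -9, 4]

Apply the min-plus product entry-by-entry:
  C[0][0] = min over k of (A[0][0] + B[0][0] = -4 + -1 = -5, A[0][1] + B[1][0] = -5 + -2 = -7, A[0][2] + B[2][0] = 5 + 5 = 10) = -7 (attained at k = 1)
  C[0][1] = min over k of (A[0][0] + B[0][1] = -4 + -5 = -9, A[0][1] + B[1][1] = -5 + 8 = 3, A[0][2] + B[2][1] = 5 + 8 = 13) = -9 (attained at k = 0)
  C[0][2] = min over k of (A[0][0] + B[0][2] = -4 + 8 = 4, A[0][1] + B[1][2] = -5 + 6 = 1, A[0][2] + B[2][2] = 5 + 7 = 12) = 1 (attained at k = 1)
  C[1][0] = min over k of (A[1][0] + B[0][0] = 1 + -1 = 0, A[1][1] + B[1][0] = 0 + -2 = -2, A[1][2] + B[2][0] = 5 + 5 = 10) = -2 (attained at k = 1)
  C[1][1] = min over k of (A[1][0] + B[0][1] = 1 + -5 = -4, A[1][1] + B[1][1] = 0 + 8 = 8, A[1][2] + B[2][1] = 5 + 8 = 13) = -4 (attained at k = 0)
  C[1][2] = min over k of (A[1][0] + B[0][2] = 1 + 8 = 9, A[1][1] + B[1][2] = 0 + 6 = 6, A[1][2] + B[2][2] = 5 + 7 = 12) = 6 (attained at k = 1)
  C[2][0] = min over k of (A[2][0] + B[0][0] = -4 + -1 = -5, A[2][1] + B[1][0] = 7 + -2 = 5, A[2][2] + B[2][0] = 5 + 5 = 10) = -5 (attained at k = 0)
  C[2][1] = min over k of (A[2][0] + B[0][1] = -4 + -5 = -9, A[2][1] + B[1][1] = 7 + 8 = 15, A[2][2] + B[2][1] = 5 + 8 = 13) = -9 (attained at k = 0)
  C[2][2] = min over k of (A[2][0] + B[0][2] = -4 + 8 = 4, A[2][1] + B[1][2] = 7 + 6 = 13, A[2][2] + B[2][2] = 5 + 7 = 12) = 4 (attained at k = 0)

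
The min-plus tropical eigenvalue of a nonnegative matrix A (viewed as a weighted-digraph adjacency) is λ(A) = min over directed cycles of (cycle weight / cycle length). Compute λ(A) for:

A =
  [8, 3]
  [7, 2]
λ(A) = 2

Enumerate directed cycles and compute their means (weight / length). Sample:
  cycle 0 → 0: weight = 8, length = 1, mean = 8/1 ≈ 8.000
  cycle 1 → 1: weight = 2, length = 1, mean = 2/1 ≈ 2.000
  cycle 0 → 1 → 0: weight = 10, length = 2, mean = 10/2 ≈ 5.000
  cycle 1 → 0 → 1: weight = 10, length = 2, mean = 10/2 ≈ 5.000
Minimum mean = 2.000, attained e.g. along the cycle 1 → 1 with weight 2 and length 1. So λ(A) = 2/1 = 2.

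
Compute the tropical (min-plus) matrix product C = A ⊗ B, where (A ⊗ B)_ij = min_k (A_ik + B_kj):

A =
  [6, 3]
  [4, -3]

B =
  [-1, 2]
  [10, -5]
A ⊗ B =
  [5, -2]
  [3, -8]

Apply the min-plus product entry-by-entry:
  C[0][0] = min over k of (A[0][0] + B[0][0] = 6 + -1 = 5, A[0][1] + B[1][0] = 3 + 10 = 13) = 5 (attained at k = 0)
  C[0][1] = min over k of (A[0][0] + B[0][1] = 6 + 2 = 8, A[0][1] + B[1][1] = 3 + -5 = -2) = -2 (attained at k = 1)
  C[1][0] = min over k of (A[1][0] + B[0][0] = 4 + -1 = 3, A[1][1] + B[1][0] = -3 + 10 = 7) = 3 (attained at k = 0)
  C[1][1] = min over k of (A[1][0] + B[0][1] = 4 + 2 = 6, A[1][1] + B[1][1] = -3 + -5 = -8) = -8 (attained at k = 1)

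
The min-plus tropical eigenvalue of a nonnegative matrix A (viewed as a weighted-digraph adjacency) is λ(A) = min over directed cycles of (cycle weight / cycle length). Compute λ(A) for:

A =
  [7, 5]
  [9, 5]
λ(A) = 5

Enumerate directed cycles and compute their means (weight / length). Sample:
  cycle 0 → 0: weight = 7, length = 1, mean = 7/1 ≈ 7.000
  cycle 1 → 1: weight = 5, length = 1, mean = 5/1 ≈ 5.000
  cycle 0 → 1 → 0: weight = 14, length = 2, mean = 14/2 ≈ 7.000
  cycle 1 → 0 → 1: weight = 14, length = 2, mean = 14/2 ≈ 7.000
Minimum mean = 5.000, attained e.g. along the cycle 1 → 1 with weight 5 and length 1. So λ(A) = 5/1 = 5.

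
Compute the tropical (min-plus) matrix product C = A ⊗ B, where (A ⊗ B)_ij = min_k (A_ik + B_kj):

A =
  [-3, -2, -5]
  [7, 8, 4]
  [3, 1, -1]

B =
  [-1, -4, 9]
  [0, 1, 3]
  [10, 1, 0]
A ⊗ B =
  [-4, -7, -5]
  [6, 3, 4]
  [1, -1, -1]

Apply the min-plus product entry-by-entry:
  C[0][0] = min over k of (A[0][0] + B[0][0] = -3 + -1 = -4, A[0][1] + B[1][0] = -2 + 0 = -2, A[0][2] + B[2][0] = -5 + 10 = 5) = -4 (attained at k = 0)
  C[0][1] = min over k of (A[0][0] + B[0][1] = -3 + -4 = -7, A[0][1] + B[1][1] = -2 + 1 = -1, A[0][2] + B[2][1] = -5 + 1 = -4) = -7 (attained at k = 0)
  C[0][2] = min over k of (A[0][0] + B[0][2] = -3 + 9 = 6, A[0][1] + B[1][2] = -2 + 3 = 1, A[0][2] + B[2][2] = -5 + 0 = -5) = -5 (attained at k = 2)
  C[1][0] = min over k of (A[1][0] + B[0][0] = 7 + -1 = 6, A[1][1] + B[1][0] = 8 + 0 = 8, A[1][2] + B[2][0] = 4 + 10 = 14) = 6 (attained at k = 0)
  C[1][1] = min over k of (A[1][0] + B[0][1] = 7 + -4 = 3, A[1][1] + B[1][1] = 8 + 1 = 9, A[1][2] + B[2][1] = 4 + 1 = 5) = 3 (attained at k = 0)
  C[1][2] = min over k of (A[1][0] + B[0][2] = 7 + 9 = 16, A[1][1] + B[1][2] = 8 + 3 = 11, A[1][2] + B[2][2] = 4 + 0 = 4) = 4 (attained at k = 2)
  C[2][0] = min over k of (A[2][0] + B[0][0] = 3 + -1 = 2, A[2][1] + B[1][0] = 1 + 0 = 1, A[2][2] + B[2][0] = -1 + 10 = 9) = 1 (attained at k = 1)
  C[2][1] = min over k of (A[2][0] + B[0][1] = 3 + -4 = -1, A[2][1] + B[1][1] = 1 + 1 = 2, A[2][2] + B[2][1] = -1 + 1 = 0) = -1 (attained at k = 0)
  C[2][2] = min over k of (A[2][0] + B[0][2] = 3 + 9 = 12, A[2][1] + B[1][2] = 1 + 3 = 4, A[2][2] + B[2][2] = -1 + 0 = -1) = -1 (attained at k = 2)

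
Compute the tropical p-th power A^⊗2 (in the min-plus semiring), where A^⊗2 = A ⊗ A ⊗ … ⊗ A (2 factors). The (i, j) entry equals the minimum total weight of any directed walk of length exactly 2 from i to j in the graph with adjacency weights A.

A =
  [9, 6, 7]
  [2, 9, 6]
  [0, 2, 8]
A^⊗2 =
  [7, 9, 12]
  [6, 8, 9]
  [4, 6, 7]

Each entry (A^⊗2)_ij equals the minimum over all length-2 walks i = v_0 → v_1 → … → v_2 = j of Σ_t A[v_t][v_{t+1}]. For example, for (i, j) = (0, 2) we minimise over 3 possible intermediate vertex sequences; the minimum is 12, attained along the walk 0 → 1 → 2.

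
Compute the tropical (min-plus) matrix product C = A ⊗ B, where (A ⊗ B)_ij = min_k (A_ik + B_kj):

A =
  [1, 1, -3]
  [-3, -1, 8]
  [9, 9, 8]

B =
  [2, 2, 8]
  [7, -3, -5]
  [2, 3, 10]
A ⊗ B =
  [-1, -2, -4]
  [-1, -4, -6]
  [10, 6, 4]

Apply the min-plus product entry-by-entry:
  C[0][0] = min over k of (A[0][0] + B[0][0] = 1 + 2 = 3, A[0][1] + B[1][0] = 1 + 7 = 8, A[0][2] + B[2][0] = -3 + 2 = -1) = -1 (attained at k = 2)
  C[0][1] = min over k of (A[0][0] + B[0][1] = 1 + 2 = 3, A[0][1] + B[1][1] = 1 + -3 = -2, A[0][2] + B[2][1] = -3 + 3 = 0) = -2 (attained at k = 1)
  C[0][2] = min over k of (A[0][0] + B[0][2] = 1 + 8 = 9, A[0][1] + B[1][2] = 1 + -5 = -4, A[0][2] + B[2][2] = -3 + 10 = 7) = -4 (attained at k = 1)
  C[1][0] = min over k of (A[1][0] + B[0][0] = -3 + 2 = -1, A[1][1] + B[1][0] = -1 + 7 = 6, A[1][2] + B[2][0] = 8 + 2 = 10) = -1 (attained at k = 0)
  C[1][1] = min over k of (A[1][0] + B[0][1] = -3 + 2 = -1, A[1][1] + B[1][1] = -1 + -3 = -4, A[1][2] + B[2][1] = 8 + 3 = 11) = -4 (attained at k = 1)
  C[1][2] = min over k of (A[1][0] + B[0][2] = -3 + 8 = 5, A[1][1] + B[1][2] = -1 + -5 = -6, A[1][2] + B[2][2] = 8 + 10 = 18) = -6 (attained at k = 1)
  C[2][0] = min over k of (A[2][0] + B[0][0] = 9 + 2 = 11, A[2][1] + B[1][0] = 9 + 7 = 16, A[2][2] + B[2][0] = 8 + 2 = 10) = 10 (attained at k = 2)
  C[2][1] = min over k of (A[2][0] + B[0][1] = 9 + 2 = 11, A[2][1] + B[1][1] = 9 + -3 = 6, A[2][2] + B[2][1] = 8 + 3 = 11) = 6 (attained at k = 1)
  C[2][2] = min over k of (A[2][0] + B[0][2] = 9 + 8 = 17, A[2][1] + B[1][2] = 9 + -5 = 4, A[2][2] + B[2][2] = 8 + 10 = 18) = 4 (attained at k = 1)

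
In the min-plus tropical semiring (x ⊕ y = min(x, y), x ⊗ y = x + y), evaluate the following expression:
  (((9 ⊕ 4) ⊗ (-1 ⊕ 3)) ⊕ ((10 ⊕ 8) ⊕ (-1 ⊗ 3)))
(((9 ⊕ 4) ⊗ (-1 ⊕ 3)) ⊕ ((10 ⊕ 8) ⊕ (-1 ⊗ 3))) = 2

Expand innermost to outermost. Recall ⊕ takes the minimum of its arguments and ⊗ takes their sum. Working out the expression (((9 ⊕ 4) ⊗ (-1 ⊕ 3)) ⊕ ((10 ⊕ 8) ⊕ (-1 ⊗ 3))) gives 2.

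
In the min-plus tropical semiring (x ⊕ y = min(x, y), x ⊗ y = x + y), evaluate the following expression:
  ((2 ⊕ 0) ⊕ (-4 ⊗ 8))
((2 ⊕ 0) ⊕ (-4 ⊗ 8)) = 0

Expand innermost to outermost. Recall ⊕ takes the minimum of its arguments and ⊗ takes their sum. Working out the expression ((2 ⊕ 0) ⊕ (-4 ⊗ 8)) gives 0.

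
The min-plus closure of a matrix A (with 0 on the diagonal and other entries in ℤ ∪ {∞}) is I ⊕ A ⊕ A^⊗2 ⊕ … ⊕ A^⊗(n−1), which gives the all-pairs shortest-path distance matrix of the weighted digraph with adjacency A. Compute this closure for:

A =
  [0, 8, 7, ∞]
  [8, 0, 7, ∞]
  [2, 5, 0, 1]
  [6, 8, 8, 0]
Closure =
  [0, 8, 7, 8]
  [8, 0, 7, 8]
  [2, 5, 0, 1]
  [6, 8, 8, 0]

This is the Floyd-Warshall all-pairs shortest-path computation. For each intermediate vertex k = 0, 1, …, 3, update dist[i][j] ← min(dist[i][j], dist[i][k] + dist[k][j]). The final matrix gives, for each (i, j), the minimum total weight of any directed path from i to j (possibly empty when i = j).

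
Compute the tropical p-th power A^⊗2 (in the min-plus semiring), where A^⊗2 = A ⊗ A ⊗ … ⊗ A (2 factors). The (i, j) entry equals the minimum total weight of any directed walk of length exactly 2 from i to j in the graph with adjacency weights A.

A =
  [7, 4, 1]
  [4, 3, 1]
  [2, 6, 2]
A^⊗2 =
  [3, 7, 3]
  [3, 6, 3]
  [4, 6, 3]

Each entry (A^⊗2)_ij equals the minimum over all length-2 walks i = v_0 → v_1 → … → v_2 = j of Σ_t A[v_t][v_{t+1}]. For example, for (i, j) = (0, 2) we minimise over 3 possible intermediate vertex sequences; the minimum is 3, attained along the walk 0 → 2 → 2.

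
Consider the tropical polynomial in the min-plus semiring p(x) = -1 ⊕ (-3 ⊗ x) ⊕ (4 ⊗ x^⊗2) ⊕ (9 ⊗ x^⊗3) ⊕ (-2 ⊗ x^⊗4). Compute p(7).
p(7) = -1

A tropical monomial a ⊗ x^⊗i evaluates to a + i · x. Evaluating each term at x = 7:
  Term 0 contributes -1 + 0 · 7 = -1
  Term 1 contributes -3 + 1 · 7 = 4
  Term 2 contributes 4 + 2 · 7 = 18
  Term 3 contributes 9 + 3 · 7 = 30
  Term 4 contributes -2 + 4 · 7 = 26
p(7) = ⊕ of these = min[-1, 4, 18, 30, 26] = -1.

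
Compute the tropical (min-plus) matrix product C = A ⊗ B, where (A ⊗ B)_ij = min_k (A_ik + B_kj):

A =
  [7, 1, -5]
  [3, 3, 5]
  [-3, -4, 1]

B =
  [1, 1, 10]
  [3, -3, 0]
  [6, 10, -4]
A ⊗ B =
  [1, -2, -9]
  [4, 0, 1]
  [-2, -7, -4]

Apply the min-plus product entry-by-entry:
  C[0][0] = min over k of (A[0][0] + B[0][0] = 7 + 1 = 8, A[0][1] + B[1][0] = 1 + 3 = 4, A[0][2] + B[2][0] = -5 + 6 = 1) = 1 (attained at k = 2)
  C[0][1] = min over k of (A[0][0] + B[0][1] = 7 + 1 = 8, A[0][1] + B[1][1] = 1 + -3 = -2, A[0][2] + B[2][1] = -5 + 10 = 5) = -2 (attained at k = 1)
  C[0][2] = min over k of (A[0][0] + B[0][2] = 7 + 10 = 17, A[0][1] + B[1][2] = 1 + 0 = 1, A[0][2] + B[2][2] = -5 + -4 = -9) = -9 (attained at k = 2)
  C[1][0] = min over k of (A[1][0] + B[0][0] = 3 + 1 = 4, A[1][1] + B[1][0] = 3 + 3 = 6, A[1][2] + B[2][0] = 5 + 6 = 11) = 4 (attained at k = 0)
  C[1][1] = min over k of (A[1][0] + B[0][1] = 3 + 1 = 4, A[1][1] + B[1][1] = 3 + -3 = 0, A[1][2] + B[2][1] = 5 + 10 = 15) = 0 (attained at k = 1)
  C[1][2] = min over k of (A[1][0] + B[0][2] = 3 + 10 = 13, A[1][1] + B[1][2] = 3 + 0 = 3, A[1][2] + B[2][2] = 5 + -4 = 1) = 1 (attained at k = 2)
  C[2][0] = min over k of (A[2][0] + B[0][0] = -3 + 1 = -2, A[2][1] + B[1][0] = -4 + 3 = -1, A[2][2] + B[2][0] = 1 + 6 = 7) = -2 (attained at k = 0)
  C[2][1] = min over k of (A[2][0] + B[0][1] = -3 + 1 = -2, A[2][1] + B[1][1] = -4 + -3 = -7, A[2][2] + B[2][1] = 1 + 10 = 11) = -7 (attained at k = 1)
  C[2][2] = min over k of (A[2][0] + B[0][2] = -3 + 10 = 7, A[2][1] + B[1][2] = -4 + 0 = -4, A[2][2] + B[2][2] = 1 + -4 = -3) = -4 (attained at k = 1)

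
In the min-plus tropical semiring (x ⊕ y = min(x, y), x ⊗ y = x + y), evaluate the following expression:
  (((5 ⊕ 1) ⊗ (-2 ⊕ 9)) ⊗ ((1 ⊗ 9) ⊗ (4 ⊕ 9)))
(((5 ⊕ 1) ⊗ (-2 ⊕ 9)) ⊗ ((1 ⊗ 9) ⊗ (4 ⊕ 9))) = 13

Expand innermost to outermost. Recall ⊕ takes the minimum of its arguments and ⊗ takes their sum. Working out the expression (((5 ⊕ 1) ⊗ (-2 ⊕ 9)) ⊗ ((1 ⊗ 9) ⊗ (4 ⊕ 9))) gives 13.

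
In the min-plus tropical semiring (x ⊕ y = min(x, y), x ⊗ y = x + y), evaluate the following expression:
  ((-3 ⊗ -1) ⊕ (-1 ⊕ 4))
((-3 ⊗ -1) ⊕ (-1 ⊕ 4)) = -4

Expand innermost to outermost. Recall ⊕ takes the minimum of its arguments and ⊗ takes their sum. Working out the expression ((-3 ⊗ -1) ⊕ (-1 ⊕ 4)) gives -4.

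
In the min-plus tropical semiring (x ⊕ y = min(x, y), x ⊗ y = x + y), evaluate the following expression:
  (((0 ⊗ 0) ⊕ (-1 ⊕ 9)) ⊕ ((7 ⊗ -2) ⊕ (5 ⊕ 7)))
(((0 ⊗ 0) ⊕ (-1 ⊕ 9)) ⊕ ((7 ⊗ -2) ⊕ (5 ⊕ 7))) = -1

Expand innermost to outermost. Recall ⊕ takes the minimum of its arguments and ⊗ takes their sum. Working out the expression (((0 ⊗ 0) ⊕ (-1 ⊕ 9)) ⊕ ((7 ⊗ -2) ⊕ (5 ⊕ 7))) gives -1.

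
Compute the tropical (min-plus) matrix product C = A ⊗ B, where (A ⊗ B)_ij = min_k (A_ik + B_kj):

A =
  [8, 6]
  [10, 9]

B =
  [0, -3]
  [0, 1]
A ⊗ B =
  [6, 5]
  [9, 7]

Apply the min-plus product entry-by-entry:
  C[0][0] = min over k of (A[0][0] + B[0][0] = 8 + 0 = 8, A[0][1] + B[1][0] = 6 + 0 = 6) = 6 (attained at k = 1)
  C[0][1] = min over k of (A[0][0] + B[0][1] = 8 + -3 = 5, A[0][1] + B[1][1] = 6 + 1 = 7) = 5 (attained at k = 0)
  C[1][0] = min over k of (A[1][0] + B[0][0] = 10 + 0 = 10, A[1][1] + B[1][0] = 9 + 0 = 9) = 9 (attained at k = 1)
  C[1][1] = min over k of (A[1][0] + B[0][1] = 10 + -3 = 7, A[1][1] + B[1][1] = 9 + 1 = 10) = 7 (attained at k = 0)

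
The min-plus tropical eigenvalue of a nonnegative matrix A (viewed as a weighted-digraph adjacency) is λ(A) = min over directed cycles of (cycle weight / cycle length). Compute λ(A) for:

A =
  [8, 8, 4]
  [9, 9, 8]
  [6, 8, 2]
λ(A) = 2

Enumerate directed cycles and compute their means (weight / length). Sample:
  cycle 0 → 0: weight = 8, length = 1, mean = 8/1 ≈ 8.000
  cycle 1 → 1: weight = 9, length = 1, mean = 9/1 ≈ 9.000
  cycle 2 → 2: weight = 2, length = 1, mean = 2/1 ≈ 2.000
  cycle 0 → 1 → 0: weight = 17, length = 2, mean = 17/2 ≈ 8.500
  cycle 0 → 2 → 0: weight = 10, length = 2, mean = 10/2 ≈ 5.000
  cycle 1 → 0 → 1: weight = 17, length = 2, mean = 17/2 ≈ 8.500
Minimum mean = 2.000, attained e.g. along the cycle 2 → 2 with weight 2 and length 1. So λ(A) = 2/1 = 2.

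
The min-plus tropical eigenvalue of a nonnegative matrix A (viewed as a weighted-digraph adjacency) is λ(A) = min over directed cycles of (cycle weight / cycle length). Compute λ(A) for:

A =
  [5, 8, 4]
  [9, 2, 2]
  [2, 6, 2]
λ(A) = 2

Enumerate directed cycles and compute their means (weight / length). Sample:
  cycle 0 → 0: weight = 5, length = 1, mean = 5/1 ≈ 5.000
  cycle 1 → 1: weight = 2, length = 1, mean = 2/1 ≈ 2.000
  cycle 2 → 2: weight = 2, length = 1, mean = 2/1 ≈ 2.000
  cycle 0 → 1 → 0: weight = 17, length = 2, mean = 17/2 ≈ 8.500
  cycle 0 → 2 → 0: weight = 6, length = 2, mean = 6/2 ≈ 3.000
  cycle 1 → 0 → 1: weight = 17, length = 2, mean = 17/2 ≈ 8.500
Minimum mean = 2.000, attained e.g. along the cycle 1 → 1 with weight 2 and length 1. So λ(A) = 2/1 = 2.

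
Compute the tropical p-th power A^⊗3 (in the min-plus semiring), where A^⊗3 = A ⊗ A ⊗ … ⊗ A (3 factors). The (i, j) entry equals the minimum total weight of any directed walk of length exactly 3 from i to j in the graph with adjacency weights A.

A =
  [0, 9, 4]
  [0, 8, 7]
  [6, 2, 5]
A^⊗3 =
  [0, 6, 4]
  [0, 6, 4]
  [2, 11, 6]

Each entry (A^⊗3)_ij equals the minimum over all length-3 walks i = v_0 → v_1 → … → v_3 = j of Σ_t A[v_t][v_{t+1}]. For example, for (i, j) = (0, 2) we minimise over 9 possible intermediate vertex sequences; the minimum is 4, attained along the walk 0 → 0 → 0 → 2.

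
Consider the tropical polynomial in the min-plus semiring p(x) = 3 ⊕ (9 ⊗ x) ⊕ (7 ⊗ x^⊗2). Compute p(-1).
p(-1) = 3

A tropical monomial a ⊗ x^⊗i evaluates to a + i · x. Evaluating each term at x = -1:
  Term 0 contributes 3 + 0 · -1 = 3
  Term 1 contributes 9 + 1 · -1 = 8
  Term 2 contributes 7 + 2 · -1 = 5
p(-1) = ⊕ of these = min[3, 8, 5] = 3.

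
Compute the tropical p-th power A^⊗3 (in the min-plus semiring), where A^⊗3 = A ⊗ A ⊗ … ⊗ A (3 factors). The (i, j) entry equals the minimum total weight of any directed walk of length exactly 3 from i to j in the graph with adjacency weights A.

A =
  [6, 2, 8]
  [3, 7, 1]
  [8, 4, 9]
A^⊗3 =
  [11, 7, 9]
  [8, 11, 6]
  [13, 9, 11]

Each entry (A^⊗3)_ij equals the minimum over all length-3 walks i = v_0 → v_1 → … → v_3 = j of Σ_t A[v_t][v_{t+1}]. For example, for (i, j) = (0, 2) we minimise over 9 possible intermediate vertex sequences; the minimum is 9, attained along the walk 0 → 0 → 1 → 2.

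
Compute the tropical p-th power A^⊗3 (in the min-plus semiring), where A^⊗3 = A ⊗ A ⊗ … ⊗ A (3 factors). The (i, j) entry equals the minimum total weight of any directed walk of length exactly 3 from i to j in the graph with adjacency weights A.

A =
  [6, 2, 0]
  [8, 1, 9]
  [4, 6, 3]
A^⊗3 =
  [7, 4, 4]
  [10, 3, 9]
  [8, 7, 7]

Each entry (A^⊗3)_ij equals the minimum over all length-3 walks i = v_0 → v_1 → … → v_3 = j of Σ_t A[v_t][v_{t+1}]. For example, for (i, j) = (0, 2) we minimise over 9 possible intermediate vertex sequences; the minimum is 4, attained along the walk 0 → 2 → 0 → 2.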